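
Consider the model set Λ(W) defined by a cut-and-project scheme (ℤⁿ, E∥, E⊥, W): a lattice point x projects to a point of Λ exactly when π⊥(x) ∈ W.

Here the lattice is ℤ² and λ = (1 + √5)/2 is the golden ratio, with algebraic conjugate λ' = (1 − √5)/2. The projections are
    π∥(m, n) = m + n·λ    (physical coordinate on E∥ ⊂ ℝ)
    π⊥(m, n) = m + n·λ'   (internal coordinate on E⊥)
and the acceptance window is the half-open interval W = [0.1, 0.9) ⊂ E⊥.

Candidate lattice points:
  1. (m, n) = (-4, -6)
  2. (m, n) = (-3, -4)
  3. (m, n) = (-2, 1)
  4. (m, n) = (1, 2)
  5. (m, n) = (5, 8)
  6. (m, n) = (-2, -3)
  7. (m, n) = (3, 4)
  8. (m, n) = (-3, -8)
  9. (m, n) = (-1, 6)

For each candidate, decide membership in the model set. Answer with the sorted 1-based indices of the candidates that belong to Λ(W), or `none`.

Compute λ' = (1−√5)/2 = -0.618034, so π⊥(m,n) = m -0.618034·n.
candidate 1: (m,n)=(-4,-6) → π∥ = -4-6·λ ≈ -13.708204, π⊥ = -4-6·λ' ≈ -0.291796 ∉ [0.1, 0.9) ⇒ out
candidate 2: (m,n)=(-3,-4) → π∥ = -3-4·λ ≈ -9.472136, π⊥ = -3-4·λ' ≈ -0.527864 ∉ [0.1, 0.9) ⇒ out
candidate 3: (m,n)=(-2,1) → π∥ = -2+1·λ ≈ -0.381966, π⊥ = -2+1·λ' ≈ -2.618034 ∉ [0.1, 0.9) ⇒ out
candidate 4: (m,n)=(1,2) → π∥ = 1+2·λ ≈ 4.236068, π⊥ = 1+2·λ' ≈ -0.236068 ∉ [0.1, 0.9) ⇒ out
candidate 5: (m,n)=(5,8) → π∥ = 5+8·λ ≈ 17.944272, π⊥ = 5+8·λ' ≈ 0.055728 ∉ [0.1, 0.9) ⇒ out
candidate 6: (m,n)=(-2,-3) → π∥ = -2-3·λ ≈ -6.854102, π⊥ = -2-3·λ' ≈ -0.145898 ∉ [0.1, 0.9) ⇒ out
candidate 7: (m,n)=(3,4) → π∥ = 3+4·λ ≈ 9.472136, π⊥ = 3+4·λ' ≈ 0.527864 ∈ [0.1, 0.9) ⇒ IN Λ
candidate 8: (m,n)=(-3,-8) → π∥ = -3-8·λ ≈ -15.944272, π⊥ = -3-8·λ' ≈ 1.944272 ∉ [0.1, 0.9) ⇒ out
candidate 9: (m,n)=(-1,6) → π∥ = -1+6·λ ≈ 8.708204, π⊥ = -1+6·λ' ≈ -4.708204 ∉ [0.1, 0.9) ⇒ out

7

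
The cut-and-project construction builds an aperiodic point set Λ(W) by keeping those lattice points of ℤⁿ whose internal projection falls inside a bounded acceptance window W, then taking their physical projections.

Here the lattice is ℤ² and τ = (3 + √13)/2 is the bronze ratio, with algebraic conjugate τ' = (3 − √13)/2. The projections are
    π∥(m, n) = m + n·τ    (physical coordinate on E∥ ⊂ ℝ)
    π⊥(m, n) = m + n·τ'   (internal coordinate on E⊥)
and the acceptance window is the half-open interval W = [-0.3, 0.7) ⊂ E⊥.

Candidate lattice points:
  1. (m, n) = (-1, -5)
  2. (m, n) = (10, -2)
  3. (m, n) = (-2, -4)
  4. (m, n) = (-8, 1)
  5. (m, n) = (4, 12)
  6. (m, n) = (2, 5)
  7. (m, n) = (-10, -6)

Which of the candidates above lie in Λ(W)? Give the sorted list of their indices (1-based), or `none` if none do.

1, 5, 6

τ' = (3−√13)/2 ≈ -0.30278.
#1 (-1,-5): internal coord -1 + (-5)·τ' = +0.51388; +0.51388 ∈ [-0.3, 0.7) → IN Λ
#2 (10,-2): internal coord 10 + (-2)·τ' = +10.60555; +10.60555 ∉ [-0.3, 0.7) → out
#3 (-2,-4): internal coord -2 + (-4)·τ' = -0.78890; -0.78890 ∉ [-0.3, 0.7) → out
#4 (-8,1): internal coord -8 + (1)·τ' = -8.30278; -8.30278 ∉ [-0.3, 0.7) → out
#5 (4,12): internal coord 4 + (12)·τ' = +0.36669; +0.36669 ∈ [-0.3, 0.7) → IN Λ
#6 (2,5): internal coord 2 + (5)·τ' = +0.48612; +0.48612 ∈ [-0.3, 0.7) → IN Λ
#7 (-10,-6): internal coord -10 + (-6)·τ' = -8.18335; -8.18335 ∉ [-0.3, 0.7) → out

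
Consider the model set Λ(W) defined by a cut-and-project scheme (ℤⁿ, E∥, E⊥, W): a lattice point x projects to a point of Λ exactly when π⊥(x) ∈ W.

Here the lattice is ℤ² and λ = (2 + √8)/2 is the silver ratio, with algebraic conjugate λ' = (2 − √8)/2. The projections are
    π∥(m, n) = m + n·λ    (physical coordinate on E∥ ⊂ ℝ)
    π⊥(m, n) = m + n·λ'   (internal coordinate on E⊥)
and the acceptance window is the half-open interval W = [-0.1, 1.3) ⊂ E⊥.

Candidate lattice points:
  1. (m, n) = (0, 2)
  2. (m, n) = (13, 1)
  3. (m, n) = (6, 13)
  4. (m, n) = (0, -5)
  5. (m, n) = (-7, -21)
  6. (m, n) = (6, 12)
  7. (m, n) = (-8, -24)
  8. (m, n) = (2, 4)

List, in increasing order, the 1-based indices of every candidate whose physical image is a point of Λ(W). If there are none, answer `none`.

λ' = (2−√8)/2 ≈ -0.4142.
candidate 1: (m,n)=(0,2) → π∥ = 0+2·λ ≈ 4.8284, π⊥ = 0+2·λ' ≈ -0.8284 ∉ [-0.1, 1.3) ⇒ out
candidate 2: (m,n)=(13,1) → π∥ = 13+1·λ ≈ 15.4142, π⊥ = 13+1·λ' ≈ 12.5858 ∉ [-0.1, 1.3) ⇒ out
candidate 3: (m,n)=(6,13) → π∥ = 6+13·λ ≈ 37.3848, π⊥ = 6+13·λ' ≈ 0.6152 ∈ [-0.1, 1.3) ⇒ IN Λ
candidate 4: (m,n)=(0,-5) → π∥ = 0-5·λ ≈ -12.0711, π⊥ = 0-5·λ' ≈ 2.0711 ∉ [-0.1, 1.3) ⇒ out
candidate 5: (m,n)=(-7,-21) → π∥ = -7-21·λ ≈ -57.6985, π⊥ = -7-21·λ' ≈ 1.6985 ∉ [-0.1, 1.3) ⇒ out
candidate 6: (m,n)=(6,12) → π∥ = 6+12·λ ≈ 34.9706, π⊥ = 6+12·λ' ≈ 1.0294 ∈ [-0.1, 1.3) ⇒ IN Λ
candidate 7: (m,n)=(-8,-24) → π∥ = -8-24·λ ≈ -65.9411, π⊥ = -8-24·λ' ≈ 1.9411 ∉ [-0.1, 1.3) ⇒ out
candidate 8: (m,n)=(2,4) → π∥ = 2+4·λ ≈ 11.6569, π⊥ = 2+4·λ' ≈ 0.3431 ∈ [-0.1, 1.3) ⇒ IN Λ

3, 6, 8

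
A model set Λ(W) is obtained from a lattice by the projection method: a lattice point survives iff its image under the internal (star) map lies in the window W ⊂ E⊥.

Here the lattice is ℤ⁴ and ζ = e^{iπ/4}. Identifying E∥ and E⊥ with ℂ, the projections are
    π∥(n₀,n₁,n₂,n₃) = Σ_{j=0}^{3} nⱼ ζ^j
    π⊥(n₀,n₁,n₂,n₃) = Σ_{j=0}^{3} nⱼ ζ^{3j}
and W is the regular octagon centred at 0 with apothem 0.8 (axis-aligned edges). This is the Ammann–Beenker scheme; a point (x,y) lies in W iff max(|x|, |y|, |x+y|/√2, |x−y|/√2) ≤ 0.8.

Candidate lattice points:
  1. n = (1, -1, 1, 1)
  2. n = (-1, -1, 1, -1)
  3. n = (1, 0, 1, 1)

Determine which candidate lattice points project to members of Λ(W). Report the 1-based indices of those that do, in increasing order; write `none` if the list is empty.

With ζ = e^{iπ/4} the internal vectors are ζ^0,ζ^3,ζ^6,ζ^9.
candidate 1: n = (1, -1, 1, 1) → π⊥ ≈ (+2.4142, -1.0000); max(|x|,|y|,|x±y|/√2) = 2.4142 > 0.8 ⇒ ∉ W
candidate 2: n = (-1, -1, 1, -1) → π⊥ ≈ (-1.0000, -2.4142); max(|x|,|y|,|x±y|/√2) = 2.4142 > 0.8 ⇒ ∉ W
candidate 3: n = (1, 0, 1, 1) → π⊥ ≈ (+1.7071, -0.2929); max(|x|,|y|,|x±y|/√2) = 1.7071 > 0.8 ⇒ ∉ W

none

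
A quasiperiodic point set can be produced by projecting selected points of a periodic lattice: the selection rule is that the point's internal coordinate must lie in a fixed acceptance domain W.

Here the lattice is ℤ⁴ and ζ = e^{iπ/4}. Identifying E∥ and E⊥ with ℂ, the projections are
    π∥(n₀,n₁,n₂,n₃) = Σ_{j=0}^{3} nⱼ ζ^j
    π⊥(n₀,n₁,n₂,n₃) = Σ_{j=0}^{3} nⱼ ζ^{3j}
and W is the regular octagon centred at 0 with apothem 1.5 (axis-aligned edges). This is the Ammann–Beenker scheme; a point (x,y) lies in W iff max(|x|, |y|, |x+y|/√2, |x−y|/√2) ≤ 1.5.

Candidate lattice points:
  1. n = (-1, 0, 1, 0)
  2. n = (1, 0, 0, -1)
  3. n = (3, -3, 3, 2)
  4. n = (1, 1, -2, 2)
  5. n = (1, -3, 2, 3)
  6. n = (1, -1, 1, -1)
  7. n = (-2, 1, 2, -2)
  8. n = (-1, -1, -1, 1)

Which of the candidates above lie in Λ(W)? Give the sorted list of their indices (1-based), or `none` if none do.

With ζ = e^{iπ/4} the internal vectors are ζ^0,ζ^3,ζ^6,ζ^9.
#1 (-1, 0, 1, 0): internal (-1.000000, -1.000000); octagon support 1.414214 vs apothem 1.5 → ∈ W
#2 (1, 0, 0, -1): internal (0.292893, -0.707107); octagon support 0.707107 vs apothem 1.5 → ∈ W
#3 (3, -3, 3, 2): internal (6.535534, -3.707107); octagon support 7.242641 vs apothem 1.5 → ∉ W
#4 (1, 1, -2, 2): internal (1.707107, 4.121320); octagon support 4.121320 vs apothem 1.5 → ∉ W
#5 (1, -3, 2, 3): internal (5.242641, -2.000000); octagon support 5.242641 vs apothem 1.5 → ∉ W
#6 (1, -1, 1, -1): internal (1.000000, -2.414214); octagon support 2.414214 vs apothem 1.5 → ∉ W
#7 (-2, 1, 2, -2): internal (-4.121320, -2.707107); octagon support 4.828427 vs apothem 1.5 → ∉ W
#8 (-1, -1, -1, 1): internal (0.414214, 1.000000); octagon support 1.000000 vs apothem 1.5 → ∈ W

1, 2, 8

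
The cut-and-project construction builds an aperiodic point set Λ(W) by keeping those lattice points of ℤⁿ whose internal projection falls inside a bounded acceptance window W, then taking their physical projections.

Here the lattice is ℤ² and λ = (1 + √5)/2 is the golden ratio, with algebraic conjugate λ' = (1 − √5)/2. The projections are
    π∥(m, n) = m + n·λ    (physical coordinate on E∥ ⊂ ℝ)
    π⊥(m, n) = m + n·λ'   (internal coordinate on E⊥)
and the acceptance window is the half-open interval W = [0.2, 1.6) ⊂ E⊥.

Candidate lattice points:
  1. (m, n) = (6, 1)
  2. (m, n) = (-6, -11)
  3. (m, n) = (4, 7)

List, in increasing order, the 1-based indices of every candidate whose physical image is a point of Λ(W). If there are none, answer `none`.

Numerically λ ≈ 1.618034 and λ' = −1/λ ≈ -0.618034.
[1] lift (6,1): star map gives 5.381966; window check 0.2 ≤ 5.381966 < 1.6 is false → out
[2] lift (-6,-11): star map gives 0.798374; window check 0.2 ≤ 0.798374 < 1.6 is true → IN Λ
[3] lift (4,7): star map gives -0.326238; window check 0.2 ≤ -0.326238 < 1.6 is false → out

2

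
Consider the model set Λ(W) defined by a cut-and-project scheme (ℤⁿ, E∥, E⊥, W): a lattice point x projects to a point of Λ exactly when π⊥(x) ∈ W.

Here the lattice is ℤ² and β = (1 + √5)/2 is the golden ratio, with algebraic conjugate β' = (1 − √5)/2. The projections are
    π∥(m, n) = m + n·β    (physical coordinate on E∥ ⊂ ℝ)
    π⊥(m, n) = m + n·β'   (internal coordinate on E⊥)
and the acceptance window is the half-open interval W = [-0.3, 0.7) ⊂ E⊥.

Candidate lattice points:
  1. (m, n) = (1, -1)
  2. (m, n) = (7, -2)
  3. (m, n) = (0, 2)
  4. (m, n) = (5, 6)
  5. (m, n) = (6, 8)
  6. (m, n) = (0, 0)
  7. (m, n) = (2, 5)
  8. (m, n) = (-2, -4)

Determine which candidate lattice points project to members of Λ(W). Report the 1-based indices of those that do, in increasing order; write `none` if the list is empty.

Compute β' = (1−√5)/2 = -0.618034, so π⊥(m,n) = m -0.618034·n.
#1 (1,-1): internal coord 1 + (-1)·β' = +1.618034; +1.618034 ∉ [-0.3, 0.7) → out
#2 (7,-2): internal coord 7 + (-2)·β' = +8.236068; +8.236068 ∉ [-0.3, 0.7) → out
#3 (0,2): internal coord 0 + (2)·β' = -1.236068; -1.236068 ∉ [-0.3, 0.7) → out
#4 (5,6): internal coord 5 + (6)·β' = +1.291796; +1.291796 ∉ [-0.3, 0.7) → out
#5 (6,8): internal coord 6 + (8)·β' = +1.055728; +1.055728 ∉ [-0.3, 0.7) → out
#6 (0,0): internal coord 0 + (0)·β' = +0.000000; +0.000000 ∈ [-0.3, 0.7) → IN Λ
#7 (2,5): internal coord 2 + (5)·β' = -1.090170; -1.090170 ∉ [-0.3, 0.7) → out
#8 (-2,-4): internal coord -2 + (-4)·β' = +0.472136; +0.472136 ∈ [-0.3, 0.7) → IN Λ

6, 8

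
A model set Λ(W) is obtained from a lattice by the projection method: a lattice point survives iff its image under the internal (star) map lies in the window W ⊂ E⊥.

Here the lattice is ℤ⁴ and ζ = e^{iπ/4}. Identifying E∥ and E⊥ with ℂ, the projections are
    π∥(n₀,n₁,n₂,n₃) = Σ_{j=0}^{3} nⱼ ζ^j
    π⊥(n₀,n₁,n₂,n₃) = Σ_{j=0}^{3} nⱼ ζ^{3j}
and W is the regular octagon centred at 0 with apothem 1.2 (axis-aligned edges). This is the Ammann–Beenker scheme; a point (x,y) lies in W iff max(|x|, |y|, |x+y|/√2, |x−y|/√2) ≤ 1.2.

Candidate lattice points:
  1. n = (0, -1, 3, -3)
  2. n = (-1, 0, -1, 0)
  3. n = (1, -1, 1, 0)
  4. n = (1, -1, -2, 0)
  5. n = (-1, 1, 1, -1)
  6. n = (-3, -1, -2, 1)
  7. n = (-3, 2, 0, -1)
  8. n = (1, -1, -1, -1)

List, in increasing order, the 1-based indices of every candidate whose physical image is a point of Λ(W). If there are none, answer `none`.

8

Internal map: ζ^{3j} for j=0..3 gives (1,0), (−√2/2,√2/2), (0,−1), (√2/2,√2/2).
candidate 1: n = (0, -1, 3, -3) → π⊥ ≈ (-1.41421, -5.82843); max(|x|,|y|,|x±y|/√2) = 5.82843 > 1.2 ⇒ ∉ W
candidate 2: n = (-1, 0, -1, 0) → π⊥ ≈ (-1.00000, +1.00000); max(|x|,|y|,|x±y|/√2) = 1.41421 > 1.2 ⇒ ∉ W
candidate 3: n = (1, -1, 1, 0) → π⊥ ≈ (+1.70711, -1.70711); max(|x|,|y|,|x±y|/√2) = 2.41421 > 1.2 ⇒ ∉ W
candidate 4: n = (1, -1, -2, 0) → π⊥ ≈ (+1.70711, +1.29289); max(|x|,|y|,|x±y|/√2) = 2.12132 > 1.2 ⇒ ∉ W
candidate 5: n = (-1, 1, 1, -1) → π⊥ ≈ (-2.41421, -1.00000); max(|x|,|y|,|x±y|/√2) = 2.41421 > 1.2 ⇒ ∉ W
candidate 6: n = (-3, -1, -2, 1) → π⊥ ≈ (-1.58579, +2.00000); max(|x|,|y|,|x±y|/√2) = 2.53553 > 1.2 ⇒ ∉ W
candidate 7: n = (-3, 2, 0, -1) → π⊥ ≈ (-5.12132, +0.70711); max(|x|,|y|,|x±y|/√2) = 5.12132 > 1.2 ⇒ ∉ W
candidate 8: n = (1, -1, -1, -1) → π⊥ ≈ (+1.00000, -0.41421); max(|x|,|y|,|x±y|/√2) = 1.00000 ≤ 1.2 ⇒ ∈ W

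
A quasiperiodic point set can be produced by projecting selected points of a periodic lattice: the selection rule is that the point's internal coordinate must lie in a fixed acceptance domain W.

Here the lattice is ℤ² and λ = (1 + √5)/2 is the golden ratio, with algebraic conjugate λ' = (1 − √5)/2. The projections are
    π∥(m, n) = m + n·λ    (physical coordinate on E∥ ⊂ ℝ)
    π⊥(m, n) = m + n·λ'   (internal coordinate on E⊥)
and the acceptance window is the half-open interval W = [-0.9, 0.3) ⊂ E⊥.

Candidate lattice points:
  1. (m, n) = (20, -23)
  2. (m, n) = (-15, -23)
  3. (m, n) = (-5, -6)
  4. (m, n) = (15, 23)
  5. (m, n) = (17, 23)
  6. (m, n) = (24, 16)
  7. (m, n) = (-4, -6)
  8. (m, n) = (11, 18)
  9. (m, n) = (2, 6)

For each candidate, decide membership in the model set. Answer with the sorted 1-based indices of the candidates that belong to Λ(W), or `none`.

λ' = (1−√5)/2 ≈ -0.61803.
[1] lift (20,-23): star map gives 34.21478; window check -0.9 ≤ 34.21478 < 0.3 is false → out
[2] lift (-15,-23): star map gives -0.78522; window check -0.9 ≤ -0.78522 < 0.3 is true → IN Λ
[3] lift (-5,-6): star map gives -1.29180; window check -0.9 ≤ -1.29180 < 0.3 is false → out
[4] lift (15,23): star map gives 0.78522; window check -0.9 ≤ 0.78522 < 0.3 is false → out
[5] lift (17,23): star map gives 2.78522; window check -0.9 ≤ 2.78522 < 0.3 is false → out
[6] lift (24,16): star map gives 14.11146; window check -0.9 ≤ 14.11146 < 0.3 is false → out
[7] lift (-4,-6): star map gives -0.29180; window check -0.9 ≤ -0.29180 < 0.3 is true → IN Λ
[8] lift (11,18): star map gives -0.12461; window check -0.9 ≤ -0.12461 < 0.3 is true → IN Λ
[9] lift (2,6): star map gives -1.70820; window check -0.9 ≤ -1.70820 < 0.3 is false → out

2, 7, 8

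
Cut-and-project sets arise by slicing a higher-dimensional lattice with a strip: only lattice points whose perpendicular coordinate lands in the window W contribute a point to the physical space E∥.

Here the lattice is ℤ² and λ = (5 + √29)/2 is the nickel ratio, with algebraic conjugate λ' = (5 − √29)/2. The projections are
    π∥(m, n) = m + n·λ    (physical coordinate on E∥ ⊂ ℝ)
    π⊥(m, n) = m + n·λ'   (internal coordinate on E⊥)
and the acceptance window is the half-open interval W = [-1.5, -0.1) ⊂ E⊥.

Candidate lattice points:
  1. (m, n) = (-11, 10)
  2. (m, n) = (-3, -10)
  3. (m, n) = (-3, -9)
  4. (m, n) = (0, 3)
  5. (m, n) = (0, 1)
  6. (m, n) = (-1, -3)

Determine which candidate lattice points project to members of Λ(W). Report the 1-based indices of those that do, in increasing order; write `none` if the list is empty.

2, 3, 4, 5, 6

λ' = (5−√29)/2 ≈ -0.192582.
#1 (-11,10): internal coord -11 + (10)·λ' = -12.925824; -12.925824 ∉ [-1.5, -0.1) → out
#2 (-3,-10): internal coord -3 + (-10)·λ' = -1.074176; -1.074176 ∈ [-1.5, -0.1) → IN Λ
#3 (-3,-9): internal coord -3 + (-9)·λ' = -1.266758; -1.266758 ∈ [-1.5, -0.1) → IN Λ
#4 (0,3): internal coord 0 + (3)·λ' = -0.577747; -0.577747 ∈ [-1.5, -0.1) → IN Λ
#5 (0,1): internal coord 0 + (1)·λ' = -0.192582; -0.192582 ∈ [-1.5, -0.1) → IN Λ
#6 (-1,-3): internal coord -1 + (-3)·λ' = -0.422253; -0.422253 ∈ [-1.5, -0.1) → IN Λ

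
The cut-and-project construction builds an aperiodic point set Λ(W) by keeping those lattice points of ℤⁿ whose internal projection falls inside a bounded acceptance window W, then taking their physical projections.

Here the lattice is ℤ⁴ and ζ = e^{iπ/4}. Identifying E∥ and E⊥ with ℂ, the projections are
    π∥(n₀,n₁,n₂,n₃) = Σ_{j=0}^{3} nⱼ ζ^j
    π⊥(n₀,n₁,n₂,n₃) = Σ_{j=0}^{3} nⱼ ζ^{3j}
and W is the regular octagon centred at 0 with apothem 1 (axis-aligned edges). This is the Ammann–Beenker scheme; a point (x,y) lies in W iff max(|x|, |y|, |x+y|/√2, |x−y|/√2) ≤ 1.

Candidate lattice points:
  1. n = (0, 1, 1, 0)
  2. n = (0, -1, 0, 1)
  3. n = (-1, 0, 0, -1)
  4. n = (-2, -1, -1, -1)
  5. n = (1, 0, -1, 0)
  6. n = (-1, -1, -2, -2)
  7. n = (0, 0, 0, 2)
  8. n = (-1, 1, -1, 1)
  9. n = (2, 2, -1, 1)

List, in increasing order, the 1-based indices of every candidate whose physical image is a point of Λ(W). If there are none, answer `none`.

1

Internal map: ζ^{3j} for j=0..3 gives (1,0), (−√2/2,√2/2), (0,−1), (√2/2,√2/2).
#1 (0, 1, 1, 0): internal (-0.70711, -0.29289); octagon support 0.70711 vs apothem 1 → ∈ W
#2 (0, -1, 0, 1): internal (1.41421, 0.00000); octagon support 1.41421 vs apothem 1 → ∉ W
#3 (-1, 0, 0, -1): internal (-1.70711, -0.70711); octagon support 1.70711 vs apothem 1 → ∉ W
#4 (-2, -1, -1, -1): internal (-2.00000, -0.41421); octagon support 2.00000 vs apothem 1 → ∉ W
#5 (1, 0, -1, 0): internal (1.00000, 1.00000); octagon support 1.41421 vs apothem 1 → ∉ W
#6 (-1, -1, -2, -2): internal (-1.70711, -0.12132); octagon support 1.70711 vs apothem 1 → ∉ W
#7 (0, 0, 0, 2): internal (1.41421, 1.41421); octagon support 2.00000 vs apothem 1 → ∉ W
#8 (-1, 1, -1, 1): internal (-1.00000, 2.41421); octagon support 2.41421 vs apothem 1 → ∉ W
#9 (2, 2, -1, 1): internal (1.29289, 3.12132); octagon support 3.12132 vs apothem 1 → ∉ W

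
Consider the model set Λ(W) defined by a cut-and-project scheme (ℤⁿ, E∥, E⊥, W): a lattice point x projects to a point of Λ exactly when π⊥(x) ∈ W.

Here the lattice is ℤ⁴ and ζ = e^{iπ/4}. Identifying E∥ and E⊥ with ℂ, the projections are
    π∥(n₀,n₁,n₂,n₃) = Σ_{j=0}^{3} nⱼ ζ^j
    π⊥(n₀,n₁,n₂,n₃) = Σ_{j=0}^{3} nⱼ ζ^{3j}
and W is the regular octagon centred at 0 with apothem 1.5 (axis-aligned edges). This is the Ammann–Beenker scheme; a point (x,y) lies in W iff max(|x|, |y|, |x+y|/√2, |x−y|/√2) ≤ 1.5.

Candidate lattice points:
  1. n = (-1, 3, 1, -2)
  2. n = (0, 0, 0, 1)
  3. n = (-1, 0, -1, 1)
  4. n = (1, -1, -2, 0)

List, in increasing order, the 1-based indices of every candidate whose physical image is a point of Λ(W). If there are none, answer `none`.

2

With ζ = e^{iπ/4} the internal vectors are ζ^0,ζ^3,ζ^6,ζ^9.
candidate 1: n = (-1, 3, 1, -2) → π⊥ ≈ (-4.5355, -0.2929); max(|x|,|y|,|x±y|/√2) = 4.5355 > 1.5 ⇒ ∉ W
candidate 2: n = (0, 0, 0, 1) → π⊥ ≈ (+0.7071, +0.7071); max(|x|,|y|,|x±y|/√2) = 1.0000 ≤ 1.5 ⇒ ∈ W
candidate 3: n = (-1, 0, -1, 1) → π⊥ ≈ (-0.2929, +1.7071); max(|x|,|y|,|x±y|/√2) = 1.7071 > 1.5 ⇒ ∉ W
candidate 4: n = (1, -1, -2, 0) → π⊥ ≈ (+1.7071, +1.2929); max(|x|,|y|,|x±y|/√2) = 2.1213 > 1.5 ⇒ ∉ W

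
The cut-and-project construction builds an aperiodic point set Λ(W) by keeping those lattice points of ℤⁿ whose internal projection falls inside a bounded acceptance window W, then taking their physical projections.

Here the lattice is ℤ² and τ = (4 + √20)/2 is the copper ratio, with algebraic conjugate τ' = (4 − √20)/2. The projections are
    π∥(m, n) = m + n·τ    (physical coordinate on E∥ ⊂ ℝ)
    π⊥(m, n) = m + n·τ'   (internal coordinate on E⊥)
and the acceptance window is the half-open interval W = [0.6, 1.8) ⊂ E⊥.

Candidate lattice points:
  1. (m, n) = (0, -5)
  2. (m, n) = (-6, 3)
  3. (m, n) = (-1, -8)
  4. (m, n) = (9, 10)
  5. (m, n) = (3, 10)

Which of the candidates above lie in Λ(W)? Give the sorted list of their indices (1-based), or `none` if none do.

1, 3, 5

Numerically τ ≈ 4.23607 and τ' = −1/τ ≈ -0.23607.
#1 (0,-5): internal coord 0 + (-5)·τ' = +1.18034; +1.18034 ∈ [0.6, 1.8) → IN Λ
#2 (-6,3): internal coord -6 + (3)·τ' = -6.70820; -6.70820 ∉ [0.6, 1.8) → out
#3 (-1,-8): internal coord -1 + (-8)·τ' = +0.88854; +0.88854 ∈ [0.6, 1.8) → IN Λ
#4 (9,10): internal coord 9 + (10)·τ' = +6.63932; +6.63932 ∉ [0.6, 1.8) → out
#5 (3,10): internal coord 3 + (10)·τ' = +0.63932; +0.63932 ∈ [0.6, 1.8) → IN Λ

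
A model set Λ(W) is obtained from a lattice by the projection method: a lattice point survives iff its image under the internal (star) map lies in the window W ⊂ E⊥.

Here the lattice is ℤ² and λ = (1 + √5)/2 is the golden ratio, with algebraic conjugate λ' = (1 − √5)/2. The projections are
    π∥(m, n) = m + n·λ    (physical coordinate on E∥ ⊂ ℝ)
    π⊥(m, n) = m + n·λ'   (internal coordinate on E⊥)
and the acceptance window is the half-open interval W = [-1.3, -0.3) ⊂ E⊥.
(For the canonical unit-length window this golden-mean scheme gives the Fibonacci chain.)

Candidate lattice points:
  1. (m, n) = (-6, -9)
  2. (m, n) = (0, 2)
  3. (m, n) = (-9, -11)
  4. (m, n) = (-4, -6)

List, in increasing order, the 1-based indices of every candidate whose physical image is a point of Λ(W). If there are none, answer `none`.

Compute λ' = (1−√5)/2 = -0.618034, so π⊥(m,n) = m -0.618034·n.
#1 (-6,-9): internal coord -6 + (-9)·λ' = -0.437694; -0.437694 ∈ [-1.3, -0.3) → IN Λ
#2 (0,2): internal coord 0 + (2)·λ' = -1.236068; -1.236068 ∈ [-1.3, -0.3) → IN Λ
#3 (-9,-11): internal coord -9 + (-11)·λ' = -2.201626; -2.201626 ∉ [-1.3, -0.3) → out
#4 (-4,-6): internal coord -4 + (-6)·λ' = -0.291796; -0.291796 ∉ [-1.3, -0.3) → out

1, 2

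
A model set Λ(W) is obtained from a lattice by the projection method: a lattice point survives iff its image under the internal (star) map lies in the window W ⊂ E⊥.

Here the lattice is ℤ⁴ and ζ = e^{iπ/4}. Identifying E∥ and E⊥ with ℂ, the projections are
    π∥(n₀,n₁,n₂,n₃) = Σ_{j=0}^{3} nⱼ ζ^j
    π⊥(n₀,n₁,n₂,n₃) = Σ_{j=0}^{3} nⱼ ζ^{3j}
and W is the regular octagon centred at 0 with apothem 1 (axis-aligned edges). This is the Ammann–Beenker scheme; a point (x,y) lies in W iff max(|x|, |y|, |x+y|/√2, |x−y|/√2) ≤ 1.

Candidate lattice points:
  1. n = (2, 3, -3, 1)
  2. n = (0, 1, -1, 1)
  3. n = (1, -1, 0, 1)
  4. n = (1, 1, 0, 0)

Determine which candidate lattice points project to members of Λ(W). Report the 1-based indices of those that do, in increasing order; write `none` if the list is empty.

π⊥(n) = n₀ + n₁ζ³ + n₂ζ⁶ + n₃ζ⁹ where ζ = e^{iπ/4}.
candidate 1: n = (2, 3, -3, 1) → π⊥ ≈ (+0.58579, +5.82843); max(|x|,|y|,|x±y|/√2) = 5.82843 > 1 ⇒ ∉ W
candidate 2: n = (0, 1, -1, 1) → π⊥ ≈ (+0.00000, +2.41421); max(|x|,|y|,|x±y|/√2) = 2.41421 > 1 ⇒ ∉ W
candidate 3: n = (1, -1, 0, 1) → π⊥ ≈ (+2.41421, +0.00000); max(|x|,|y|,|x±y|/√2) = 2.41421 > 1 ⇒ ∉ W
candidate 4: n = (1, 1, 0, 0) → π⊥ ≈ (+0.29289, +0.70711); max(|x|,|y|,|x±y|/√2) = 0.70711 ≤ 1 ⇒ ∈ W

4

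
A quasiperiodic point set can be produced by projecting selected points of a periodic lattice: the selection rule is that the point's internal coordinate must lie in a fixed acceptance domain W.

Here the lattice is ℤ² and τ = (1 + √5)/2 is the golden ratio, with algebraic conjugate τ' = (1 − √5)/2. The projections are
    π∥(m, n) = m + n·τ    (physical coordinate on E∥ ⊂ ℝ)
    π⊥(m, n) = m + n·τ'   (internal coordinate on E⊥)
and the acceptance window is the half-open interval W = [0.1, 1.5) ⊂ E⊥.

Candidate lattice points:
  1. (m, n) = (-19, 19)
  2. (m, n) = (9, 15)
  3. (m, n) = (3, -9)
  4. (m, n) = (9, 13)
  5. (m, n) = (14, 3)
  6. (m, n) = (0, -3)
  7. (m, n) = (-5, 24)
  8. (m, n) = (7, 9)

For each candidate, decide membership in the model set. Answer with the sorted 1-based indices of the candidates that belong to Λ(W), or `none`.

Numerically τ ≈ 1.61803 and τ' = −1/τ ≈ -0.61803.
#1 (-19,19): internal coord -19 + (19)·τ' = -30.74265; -30.74265 ∉ [0.1, 1.5) → out
#2 (9,15): internal coord 9 + (15)·τ' = -0.27051; -0.27051 ∉ [0.1, 1.5) → out
#3 (3,-9): internal coord 3 + (-9)·τ' = +8.56231; +8.56231 ∉ [0.1, 1.5) → out
#4 (9,13): internal coord 9 + (13)·τ' = +0.96556; +0.96556 ∈ [0.1, 1.5) → IN Λ
#5 (14,3): internal coord 14 + (3)·τ' = +12.14590; +12.14590 ∉ [0.1, 1.5) → out
#6 (0,-3): internal coord 0 + (-3)·τ' = +1.85410; +1.85410 ∉ [0.1, 1.5) → out
#7 (-5,24): internal coord -5 + (24)·τ' = -19.83282; -19.83282 ∉ [0.1, 1.5) → out
#8 (7,9): internal coord 7 + (9)·τ' = +1.43769; +1.43769 ∈ [0.1, 1.5) → IN Λ

4, 8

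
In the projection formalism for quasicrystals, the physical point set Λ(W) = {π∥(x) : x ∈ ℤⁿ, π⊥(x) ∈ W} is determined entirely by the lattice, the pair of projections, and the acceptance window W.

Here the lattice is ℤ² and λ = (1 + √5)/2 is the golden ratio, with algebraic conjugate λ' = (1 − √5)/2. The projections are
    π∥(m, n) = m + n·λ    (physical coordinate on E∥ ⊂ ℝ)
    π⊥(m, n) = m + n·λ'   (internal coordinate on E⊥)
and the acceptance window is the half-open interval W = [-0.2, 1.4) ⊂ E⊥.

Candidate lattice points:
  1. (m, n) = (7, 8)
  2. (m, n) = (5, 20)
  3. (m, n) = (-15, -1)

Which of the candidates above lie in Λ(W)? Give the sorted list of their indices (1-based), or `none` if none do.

none

Compute λ' = (1−√5)/2 = -0.61803, so π⊥(m,n) = m -0.61803·n.
#1 (7,8): internal coord 7 + (8)·λ' = +2.05573; +2.05573 ∉ [-0.2, 1.4) → out
#2 (5,20): internal coord 5 + (20)·λ' = -7.36068; -7.36068 ∉ [-0.2, 1.4) → out
#3 (-15,-1): internal coord -15 + (-1)·λ' = -14.38197; -14.38197 ∉ [-0.2, 1.4) → out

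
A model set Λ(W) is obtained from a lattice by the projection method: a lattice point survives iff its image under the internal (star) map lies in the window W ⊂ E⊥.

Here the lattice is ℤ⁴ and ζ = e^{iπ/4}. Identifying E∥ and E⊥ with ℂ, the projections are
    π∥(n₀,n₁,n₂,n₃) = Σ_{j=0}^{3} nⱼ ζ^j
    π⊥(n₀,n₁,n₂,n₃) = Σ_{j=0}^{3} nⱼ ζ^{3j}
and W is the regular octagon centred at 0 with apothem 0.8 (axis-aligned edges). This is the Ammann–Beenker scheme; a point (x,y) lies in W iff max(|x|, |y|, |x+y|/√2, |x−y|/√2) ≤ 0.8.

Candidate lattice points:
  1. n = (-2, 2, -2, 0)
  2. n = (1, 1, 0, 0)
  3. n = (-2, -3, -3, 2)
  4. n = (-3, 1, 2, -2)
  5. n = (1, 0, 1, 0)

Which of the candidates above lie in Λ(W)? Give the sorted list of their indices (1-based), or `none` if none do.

With ζ = e^{iπ/4} the internal vectors are ζ^0,ζ^3,ζ^6,ζ^9.
candidate 1: n = (-2, 2, -2, 0) → π⊥ ≈ (-3.4142, +3.4142); max(|x|,|y|,|x±y|/√2) = 4.8284 > 0.8 ⇒ ∉ W
candidate 2: n = (1, 1, 0, 0) → π⊥ ≈ (+0.2929, +0.7071); max(|x|,|y|,|x±y|/√2) = 0.7071 ≤ 0.8 ⇒ ∈ W
candidate 3: n = (-2, -3, -3, 2) → π⊥ ≈ (+1.5355, +2.2929); max(|x|,|y|,|x±y|/√2) = 2.7071 > 0.8 ⇒ ∉ W
candidate 4: n = (-3, 1, 2, -2) → π⊥ ≈ (-5.1213, -2.7071); max(|x|,|y|,|x±y|/√2) = 5.5355 > 0.8 ⇒ ∉ W
candidate 5: n = (1, 0, 1, 0) → π⊥ ≈ (+1.0000, -1.0000); max(|x|,|y|,|x±y|/√2) = 1.4142 > 0.8 ⇒ ∉ W

2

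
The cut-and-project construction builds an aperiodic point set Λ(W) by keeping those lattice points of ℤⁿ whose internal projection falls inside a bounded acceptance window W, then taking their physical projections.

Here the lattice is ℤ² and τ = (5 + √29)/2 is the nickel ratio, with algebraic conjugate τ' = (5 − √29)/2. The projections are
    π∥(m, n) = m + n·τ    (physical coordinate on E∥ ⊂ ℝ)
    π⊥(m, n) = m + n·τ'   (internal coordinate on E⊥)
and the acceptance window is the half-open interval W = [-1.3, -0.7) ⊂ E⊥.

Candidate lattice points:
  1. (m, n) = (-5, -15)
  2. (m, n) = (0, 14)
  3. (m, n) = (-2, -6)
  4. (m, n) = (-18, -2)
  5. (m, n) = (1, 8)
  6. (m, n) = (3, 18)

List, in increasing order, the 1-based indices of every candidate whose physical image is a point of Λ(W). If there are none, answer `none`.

3

Compute τ' = (5−√29)/2 = -0.192582, so π⊥(m,n) = m -0.192582·n.
#1 (-5,-15): internal coord -5 + (-15)·τ' = -2.111264; -2.111264 ∉ [-1.3, -0.7) → out
#2 (0,14): internal coord 0 + (14)·τ' = -2.696154; -2.696154 ∉ [-1.3, -0.7) → out
#3 (-2,-6): internal coord -2 + (-6)·τ' = -0.844506; -0.844506 ∈ [-1.3, -0.7) → IN Λ
#4 (-18,-2): internal coord -18 + (-2)·τ' = -17.614835; -17.614835 ∉ [-1.3, -0.7) → out
#5 (1,8): internal coord 1 + (8)·τ' = -0.540659; -0.540659 ∉ [-1.3, -0.7) → out
#6 (3,18): internal coord 3 + (18)·τ' = -0.466483; -0.466483 ∉ [-1.3, -0.7) → out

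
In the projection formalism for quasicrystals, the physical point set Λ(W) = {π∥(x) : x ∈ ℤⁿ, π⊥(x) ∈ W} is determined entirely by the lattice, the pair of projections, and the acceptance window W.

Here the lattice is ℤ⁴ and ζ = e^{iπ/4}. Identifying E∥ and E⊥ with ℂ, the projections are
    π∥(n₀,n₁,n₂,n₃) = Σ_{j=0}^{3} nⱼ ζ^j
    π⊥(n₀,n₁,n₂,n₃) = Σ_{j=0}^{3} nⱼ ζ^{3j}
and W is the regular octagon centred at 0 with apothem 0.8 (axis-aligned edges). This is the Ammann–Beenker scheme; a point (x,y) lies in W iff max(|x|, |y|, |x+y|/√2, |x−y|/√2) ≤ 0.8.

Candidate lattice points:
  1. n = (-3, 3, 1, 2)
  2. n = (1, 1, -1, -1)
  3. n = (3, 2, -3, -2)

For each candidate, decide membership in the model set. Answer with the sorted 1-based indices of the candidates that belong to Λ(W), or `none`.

Internal map: ζ^{3j} for j=0..3 gives (1,0), (−√2/2,√2/2), (0,−1), (√2/2,√2/2).
candidate 1: n = (-3, 3, 1, 2) → π⊥ ≈ (-3.707107, +2.535534); max(|x|,|y|,|x±y|/√2) = 4.414214 > 0.8 ⇒ ∉ W
candidate 2: n = (1, 1, -1, -1) → π⊥ ≈ (-0.414214, +1.000000); max(|x|,|y|,|x±y|/√2) = 1.000000 > 0.8 ⇒ ∉ W
candidate 3: n = (3, 2, -3, -2) → π⊥ ≈ (+0.171573, +3.000000); max(|x|,|y|,|x±y|/√2) = 3.000000 > 0.8 ⇒ ∉ W

none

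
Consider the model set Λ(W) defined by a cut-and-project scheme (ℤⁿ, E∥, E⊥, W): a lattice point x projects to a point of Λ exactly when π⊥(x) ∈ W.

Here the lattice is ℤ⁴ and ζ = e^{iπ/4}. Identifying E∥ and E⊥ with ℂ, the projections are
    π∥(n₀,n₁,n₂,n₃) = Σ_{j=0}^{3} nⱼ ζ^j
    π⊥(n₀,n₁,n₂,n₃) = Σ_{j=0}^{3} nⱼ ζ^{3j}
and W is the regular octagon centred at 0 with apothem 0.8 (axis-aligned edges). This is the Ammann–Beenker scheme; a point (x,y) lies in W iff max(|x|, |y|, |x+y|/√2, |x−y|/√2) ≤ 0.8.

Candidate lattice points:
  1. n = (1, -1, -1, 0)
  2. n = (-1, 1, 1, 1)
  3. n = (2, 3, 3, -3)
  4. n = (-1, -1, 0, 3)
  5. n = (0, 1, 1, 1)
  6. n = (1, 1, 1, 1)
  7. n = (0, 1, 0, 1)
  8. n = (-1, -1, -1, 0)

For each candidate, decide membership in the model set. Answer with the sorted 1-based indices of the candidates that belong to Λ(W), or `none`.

5, 8

With ζ = e^{iπ/4} the internal vectors are ζ^0,ζ^3,ζ^6,ζ^9.
candidate 1: n = (1, -1, -1, 0) → π⊥ ≈ (+1.70711, +0.29289); max(|x|,|y|,|x±y|/√2) = 1.70711 > 0.8 ⇒ ∉ W
candidate 2: n = (-1, 1, 1, 1) → π⊥ ≈ (-1.00000, +0.41421); max(|x|,|y|,|x±y|/√2) = 1.00000 > 0.8 ⇒ ∉ W
candidate 3: n = (2, 3, 3, -3) → π⊥ ≈ (-2.24264, -3.00000); max(|x|,|y|,|x±y|/√2) = 3.70711 > 0.8 ⇒ ∉ W
candidate 4: n = (-1, -1, 0, 3) → π⊥ ≈ (+1.82843, +1.41421); max(|x|,|y|,|x±y|/√2) = 2.29289 > 0.8 ⇒ ∉ W
candidate 5: n = (0, 1, 1, 1) → π⊥ ≈ (+0.00000, +0.41421); max(|x|,|y|,|x±y|/√2) = 0.41421 ≤ 0.8 ⇒ ∈ W
candidate 6: n = (1, 1, 1, 1) → π⊥ ≈ (+1.00000, +0.41421); max(|x|,|y|,|x±y|/√2) = 1.00000 > 0.8 ⇒ ∉ W
candidate 7: n = (0, 1, 0, 1) → π⊥ ≈ (+0.00000, +1.41421); max(|x|,|y|,|x±y|/√2) = 1.41421 > 0.8 ⇒ ∉ W
candidate 8: n = (-1, -1, -1, 0) → π⊥ ≈ (-0.29289, +0.29289); max(|x|,|y|,|x±y|/√2) = 0.41421 ≤ 0.8 ⇒ ∈ W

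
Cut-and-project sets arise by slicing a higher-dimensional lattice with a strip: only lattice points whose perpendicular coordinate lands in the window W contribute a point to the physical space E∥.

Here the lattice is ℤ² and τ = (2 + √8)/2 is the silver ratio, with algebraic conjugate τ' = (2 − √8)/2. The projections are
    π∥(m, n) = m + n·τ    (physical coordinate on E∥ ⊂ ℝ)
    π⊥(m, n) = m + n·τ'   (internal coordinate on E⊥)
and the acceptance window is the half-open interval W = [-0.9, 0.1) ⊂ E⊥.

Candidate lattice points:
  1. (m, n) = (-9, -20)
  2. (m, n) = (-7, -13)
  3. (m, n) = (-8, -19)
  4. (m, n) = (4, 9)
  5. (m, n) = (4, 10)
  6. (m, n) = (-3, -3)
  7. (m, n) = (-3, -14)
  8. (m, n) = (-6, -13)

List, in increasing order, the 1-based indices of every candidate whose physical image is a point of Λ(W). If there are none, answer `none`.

1, 3, 5, 8

Numerically τ ≈ 2.41421 and τ' = −1/τ ≈ -0.41421.
[1] lift (-9,-20): star map gives -0.71573; window check -0.9 ≤ -0.71573 < 0.1 is true → IN Λ
[2] lift (-7,-13): star map gives -1.61522; window check -0.9 ≤ -1.61522 < 0.1 is false → out
[3] lift (-8,-19): star map gives -0.12994; window check -0.9 ≤ -0.12994 < 0.1 is true → IN Λ
[4] lift (4,9): star map gives 0.27208; window check -0.9 ≤ 0.27208 < 0.1 is false → out
[5] lift (4,10): star map gives -0.14214; window check -0.9 ≤ -0.14214 < 0.1 is true → IN Λ
[6] lift (-3,-3): star map gives -1.75736; window check -0.9 ≤ -1.75736 < 0.1 is false → out
[7] lift (-3,-14): star map gives 2.79899; window check -0.9 ≤ 2.79899 < 0.1 is false → out
[8] lift (-6,-13): star map gives -0.61522; window check -0.9 ≤ -0.61522 < 0.1 is true → IN Λ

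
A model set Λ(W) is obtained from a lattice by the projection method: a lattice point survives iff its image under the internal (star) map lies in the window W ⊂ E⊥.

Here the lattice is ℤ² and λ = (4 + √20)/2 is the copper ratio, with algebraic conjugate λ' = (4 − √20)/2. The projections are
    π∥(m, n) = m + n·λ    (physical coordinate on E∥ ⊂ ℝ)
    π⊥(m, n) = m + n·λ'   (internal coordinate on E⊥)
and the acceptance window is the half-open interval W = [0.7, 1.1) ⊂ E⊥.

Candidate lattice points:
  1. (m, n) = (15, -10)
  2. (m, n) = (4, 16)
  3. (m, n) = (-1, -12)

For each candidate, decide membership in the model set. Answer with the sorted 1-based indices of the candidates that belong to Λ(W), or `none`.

none

λ' = (4−√20)/2 ≈ -0.23607.
#1 (15,-10): internal coord 15 + (-10)·λ' = +17.36068; +17.36068 ∉ [0.7, 1.1) → out
#2 (4,16): internal coord 4 + (16)·λ' = +0.22291; +0.22291 ∉ [0.7, 1.1) → out
#3 (-1,-12): internal coord -1 + (-12)·λ' = +1.83282; +1.83282 ∉ [0.7, 1.1) → out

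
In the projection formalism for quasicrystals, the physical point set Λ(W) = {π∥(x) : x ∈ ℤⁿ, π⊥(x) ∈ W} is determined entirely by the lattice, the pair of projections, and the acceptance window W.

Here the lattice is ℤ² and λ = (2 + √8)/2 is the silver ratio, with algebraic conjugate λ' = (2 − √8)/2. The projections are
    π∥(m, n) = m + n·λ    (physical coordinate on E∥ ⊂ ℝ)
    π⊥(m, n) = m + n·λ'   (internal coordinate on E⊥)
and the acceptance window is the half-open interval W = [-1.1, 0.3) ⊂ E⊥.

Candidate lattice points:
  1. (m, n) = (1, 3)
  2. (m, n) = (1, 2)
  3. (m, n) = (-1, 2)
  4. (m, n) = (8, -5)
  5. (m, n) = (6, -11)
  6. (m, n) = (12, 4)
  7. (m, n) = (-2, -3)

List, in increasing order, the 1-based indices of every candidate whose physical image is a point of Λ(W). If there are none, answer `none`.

1, 2, 7

Compute λ' = (2−√8)/2 = -0.414214, so π⊥(m,n) = m -0.414214·n.
#1 (1,3): internal coord 1 + (3)·λ' = -0.242641; -0.242641 ∈ [-1.1, 0.3) → IN Λ
#2 (1,2): internal coord 1 + (2)·λ' = +0.171573; +0.171573 ∈ [-1.1, 0.3) → IN Λ
#3 (-1,2): internal coord -1 + (2)·λ' = -1.828427; -1.828427 ∉ [-1.1, 0.3) → out
#4 (8,-5): internal coord 8 + (-5)·λ' = +10.071068; +10.071068 ∉ [-1.1, 0.3) → out
#5 (6,-11): internal coord 6 + (-11)·λ' = +10.556349; +10.556349 ∉ [-1.1, 0.3) → out
#6 (12,4): internal coord 12 + (4)·λ' = +10.343146; +10.343146 ∉ [-1.1, 0.3) → out
#7 (-2,-3): internal coord -2 + (-3)·λ' = -0.757359; -0.757359 ∈ [-1.1, 0.3) → IN Λ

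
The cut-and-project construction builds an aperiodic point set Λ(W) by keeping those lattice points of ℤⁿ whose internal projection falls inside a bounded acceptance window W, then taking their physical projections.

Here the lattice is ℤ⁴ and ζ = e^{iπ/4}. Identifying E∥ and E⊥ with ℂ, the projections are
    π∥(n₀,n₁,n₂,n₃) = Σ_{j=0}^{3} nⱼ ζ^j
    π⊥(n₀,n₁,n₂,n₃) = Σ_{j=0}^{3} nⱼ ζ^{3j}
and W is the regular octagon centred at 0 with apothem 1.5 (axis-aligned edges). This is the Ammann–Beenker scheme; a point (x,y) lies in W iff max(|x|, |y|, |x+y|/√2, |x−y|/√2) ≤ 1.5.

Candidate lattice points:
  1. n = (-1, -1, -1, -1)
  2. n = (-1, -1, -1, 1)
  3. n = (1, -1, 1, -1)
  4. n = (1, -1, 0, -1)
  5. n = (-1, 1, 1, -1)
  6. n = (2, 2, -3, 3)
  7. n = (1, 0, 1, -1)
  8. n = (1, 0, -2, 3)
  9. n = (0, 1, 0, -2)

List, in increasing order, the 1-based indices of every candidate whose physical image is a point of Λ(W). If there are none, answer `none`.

1, 2

π⊥(n) = n₀ + n₁ζ³ + n₂ζ⁶ + n₃ζ⁹ where ζ = e^{iπ/4}.
#1 (-1, -1, -1, -1): internal (-1.000000, -0.414214); octagon support 1.000000 vs apothem 1.5 → ∈ W
#2 (-1, -1, -1, 1): internal (0.414214, 1.000000); octagon support 1.000000 vs apothem 1.5 → ∈ W
#3 (1, -1, 1, -1): internal (1.000000, -2.414214); octagon support 2.414214 vs apothem 1.5 → ∉ W
#4 (1, -1, 0, -1): internal (1.000000, -1.414214); octagon support 1.707107 vs apothem 1.5 → ∉ W
#5 (-1, 1, 1, -1): internal (-2.414214, -1.000000); octagon support 2.414214 vs apothem 1.5 → ∉ W
#6 (2, 2, -3, 3): internal (2.707107, 6.535534); octagon support 6.535534 vs apothem 1.5 → ∉ W
#7 (1, 0, 1, -1): internal (0.292893, -1.707107); octagon support 1.707107 vs apothem 1.5 → ∉ W
#8 (1, 0, -2, 3): internal (3.121320, 4.121320); octagon support 5.121320 vs apothem 1.5 → ∉ W
#9 (0, 1, 0, -2): internal (-2.121320, -0.707107); octagon support 2.121320 vs apothem 1.5 → ∉ W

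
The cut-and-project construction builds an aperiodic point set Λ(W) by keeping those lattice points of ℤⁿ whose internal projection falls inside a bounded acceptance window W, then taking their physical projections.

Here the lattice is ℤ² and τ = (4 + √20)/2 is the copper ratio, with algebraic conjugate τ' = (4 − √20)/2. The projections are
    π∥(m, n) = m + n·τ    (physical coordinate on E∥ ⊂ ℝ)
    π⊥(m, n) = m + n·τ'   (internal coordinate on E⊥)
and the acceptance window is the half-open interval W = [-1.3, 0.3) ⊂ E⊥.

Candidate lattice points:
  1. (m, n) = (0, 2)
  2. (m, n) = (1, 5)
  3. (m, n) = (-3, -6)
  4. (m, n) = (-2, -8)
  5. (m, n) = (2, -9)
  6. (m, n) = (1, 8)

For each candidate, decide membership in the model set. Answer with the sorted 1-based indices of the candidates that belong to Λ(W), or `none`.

1, 2, 4, 6

τ' = (4−√20)/2 ≈ -0.236068.
#1 (0,2): internal coord 0 + (2)·τ' = -0.472136; -0.472136 ∈ [-1.3, 0.3) → IN Λ
#2 (1,5): internal coord 1 + (5)·τ' = -0.180340; -0.180340 ∈ [-1.3, 0.3) → IN Λ
#3 (-3,-6): internal coord -3 + (-6)·τ' = -1.583592; -1.583592 ∉ [-1.3, 0.3) → out
#4 (-2,-8): internal coord -2 + (-8)·τ' = -0.111456; -0.111456 ∈ [-1.3, 0.3) → IN Λ
#5 (2,-9): internal coord 2 + (-9)·τ' = +4.124612; +4.124612 ∉ [-1.3, 0.3) → out
#6 (1,8): internal coord 1 + (8)·τ' = -0.888544; -0.888544 ∈ [-1.3, 0.3) → IN Λ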